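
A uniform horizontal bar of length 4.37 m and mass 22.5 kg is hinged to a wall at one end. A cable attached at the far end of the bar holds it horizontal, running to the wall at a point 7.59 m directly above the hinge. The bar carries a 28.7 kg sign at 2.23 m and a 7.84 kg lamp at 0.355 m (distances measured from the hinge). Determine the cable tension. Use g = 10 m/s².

T ≈ 306 N

Sum moments about the hinge (the unknown hinge reaction has zero arm there).
Beam weight: 22.5 × 10 = 225 N down at 2.185 m → arm 2.185 m, τ = 225 × 2.185 = 491.6 N·m clockwise.
Sign: 28.7 × 10 = 287 N down at 2.23 m → arm 2.23 m, τ = 287 × 2.23 = 640 N·m clockwise.
Lamp: 7.84 × 10 = 78.4 N down at 0.355 m → arm 0.355 m, τ = 78.4 × 0.355 = 27.83 N·m clockwise.
Total clockwise load moment = 1159 N·m.
The cable tension T acts at 4.37 m; only its component perpendicular to the bar, T sinθ, produces torque. sinθ = h/√(h²+d²) = 7.59/√(7.59²+4.37²) = 0.8666.
Setting net torque to zero: T × 4.37 × 0.8666 = 1159 → T = 1159 / 3.787 = 306 N.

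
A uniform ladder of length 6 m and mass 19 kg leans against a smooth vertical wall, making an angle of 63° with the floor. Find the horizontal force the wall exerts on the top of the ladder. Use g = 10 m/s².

N_wall ≈ 48.4 N

Taking torques about the foot of the ladder:
Ladder weight 19×10 = 190 N acts at 3 m along the ladder; its horizontal arm is 3·cos63° = 1.362 m → τ = 258.8 N·m clockwise.
Wall normal N acts horizontally at the top; its moment arm is the height L sinθ = 6·sin63° = 5.346 m, counterclockwise.
For rotational equilibrium, N × 5.346 = 258.8, so N = 48.4 N.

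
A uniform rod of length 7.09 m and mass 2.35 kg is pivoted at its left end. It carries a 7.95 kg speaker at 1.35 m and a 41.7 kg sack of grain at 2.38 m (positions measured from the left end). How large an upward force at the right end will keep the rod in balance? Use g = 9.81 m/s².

F ≈ 164 N

Taking torques about the left end:
Beam weight: 2.35 × 9.81 = 23.05 N down at 3.545 m → arm 3.545 m, τ = 23.05 × 3.545 = 81.71 N·m clockwise.
Speaker: 7.95 × 9.81 = 77.99 N down at 1.35 m → arm 1.35 m, τ = 77.99 × 1.35 = 105.3 N·m clockwise.
Sack of grain: 41.7 × 9.81 = 409.1 N down at 2.38 m → arm 2.38 m, τ = 409.1 × 2.38 = 973.7 N·m clockwise.
Net moment of the loads = 1161 N·m clockwise.
The upward force F acts at the right end, arm 7.09 m, giving F × 7.09 counterclockwise.
Balancing moments: F × 7.09 = 1161, giving F = 1161 / 7.09 = 164 N.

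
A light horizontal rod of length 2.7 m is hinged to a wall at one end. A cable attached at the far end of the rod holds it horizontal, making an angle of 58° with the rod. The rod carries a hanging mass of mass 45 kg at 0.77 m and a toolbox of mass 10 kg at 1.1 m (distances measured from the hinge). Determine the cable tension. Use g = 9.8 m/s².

T ≈ 195 N

Sum moments about the hinge (the unknown hinge reaction has zero arm there).
Hanging mass: 45 × 9.8 = 441 N down at 0.77 m → arm 0.77 m, τ = 441 × 0.77 = 339.6 N·m clockwise.
Toolbox: 10 × 9.8 = 98 N down at 1.1 m → arm 1.1 m, τ = 98 × 1.1 = 107.8 N·m clockwise.
Total clockwise load moment = 447.4 N·m.
The cable tension T acts at 2.7 m; only its component perpendicular to the rod, T sinθ, produces torque. sin 58° = 0.848.
Balancing moments: T × 2.7 × 0.848 = 447.4, giving T = 447.4 / 2.29 = 195 N.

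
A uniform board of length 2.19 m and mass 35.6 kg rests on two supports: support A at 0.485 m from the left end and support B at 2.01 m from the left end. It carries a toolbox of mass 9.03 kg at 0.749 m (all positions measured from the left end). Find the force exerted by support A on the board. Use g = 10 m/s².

Take moments about support B.
Beam weight: 35.6 × 10 = 356 N down at 1.095 m → arm 0.915 m, τ = 356 × 0.915 = 325.7 N·m counterclockwise.
Toolbox: 9.03 × 10 = 90.3 N down at 0.749 m → arm 1.261 m, τ = 90.3 × 1.261 = 113.9 N·m counterclockwise.
Net load moment about support B = 439.6 N·m counterclockwise.
Reaction R at support A is upward at 0.485 m, arm 1.525 m → moment R × 1.525 clockwise.
Balancing moments: R × 1.525 = 439.6, giving R = 288 N.

R_A ≈ 288 N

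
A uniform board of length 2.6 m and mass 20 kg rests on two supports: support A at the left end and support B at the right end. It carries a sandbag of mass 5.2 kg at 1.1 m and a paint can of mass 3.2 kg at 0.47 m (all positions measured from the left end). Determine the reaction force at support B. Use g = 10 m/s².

Sum moments about support A (its reaction then has zero moment arm).
Beam weight: 20 × 10 = 200 N down at 1.3 m → arm 1.3 m, τ = 200 × 1.3 = 260 N·m clockwise.
Sandbag: 5.2 × 10 = 52 N down at 1.1 m → arm 1.1 m, τ = 52 × 1.1 = 57.2 N·m clockwise.
Paint can: 3.2 × 10 = 32 N down at 0.47 m → arm 0.47 m, τ = 32 × 0.47 = 15.04 N·m clockwise.
Net load moment about support A = 332.2 N·m clockwise.
Reaction R at support B is upward at 2.6 m, arm 2.6 m → moment R × 2.6 counterclockwise.
Balancing moments: R × 2.6 = 332.2, giving R = 128 N.

R_B ≈ 128 N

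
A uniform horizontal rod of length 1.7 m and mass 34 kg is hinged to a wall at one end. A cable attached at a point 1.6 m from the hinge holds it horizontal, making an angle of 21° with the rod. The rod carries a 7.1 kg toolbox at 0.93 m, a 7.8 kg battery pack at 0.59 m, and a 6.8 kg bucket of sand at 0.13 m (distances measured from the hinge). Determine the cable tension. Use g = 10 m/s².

T ≈ 715 N

Choose the hinge as the axis so the unknown hinge reaction has zero arm there.
Beam weight: 34 × 10 = 340 N down at 0.85 m → arm 0.85 m, τ = 340 × 0.85 = 289 N·m clockwise.
Toolbox: 7.1 × 10 = 71 N down at 0.93 m → arm 0.93 m, τ = 71 × 0.93 = 66.03 N·m clockwise.
Battery pack: 7.8 × 10 = 78 N down at 0.59 m → arm 0.59 m, τ = 78 × 0.59 = 46.02 N·m clockwise.
Bucket of sand: 6.8 × 10 = 68 N down at 0.13 m → arm 0.13 m, τ = 68 × 0.13 = 8.84 N·m clockwise.
Total clockwise load moment = 409.9 N·m.
The cable tension T acts at 1.6 m; only its component perpendicular to the rod, T sinθ, produces torque. sin 21° = 0.3584.
For rotational equilibrium, T × 1.6 × 0.3584 = 409.9, so T = 409.9 / 0.5734 = 715 N.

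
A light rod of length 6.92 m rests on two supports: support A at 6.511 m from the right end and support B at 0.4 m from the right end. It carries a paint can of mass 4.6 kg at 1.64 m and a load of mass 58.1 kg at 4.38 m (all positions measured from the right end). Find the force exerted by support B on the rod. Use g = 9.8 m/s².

R_B ≈ 234 N

Taking torques about support A:
Paint can: 4.6 × 9.8 = 45.08 N down at 1.64 m → arm 4.871 m, τ = 45.08 × 4.871 = 219.6 N·m clockwise.
Load: 58.1 × 9.8 = 569.4 N down at 4.38 m → arm 2.131 m, τ = 569.4 × 2.131 = 1213 N·m clockwise.
Net load moment about support A = 1433 N·m clockwise.
Reaction R at support B is upward at 0.4 m, arm 6.111 m → moment R × 6.111 counterclockwise.
Balancing moments: R × 6.111 = 1433, giving R = 234 N.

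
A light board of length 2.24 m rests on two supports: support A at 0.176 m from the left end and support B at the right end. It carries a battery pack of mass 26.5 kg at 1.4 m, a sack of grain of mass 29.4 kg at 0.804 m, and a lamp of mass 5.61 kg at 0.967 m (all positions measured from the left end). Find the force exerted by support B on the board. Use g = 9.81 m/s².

R_B ≈ 263 N

Taking torques about support A:
Battery pack: 26.5 × 9.81 = 260 N down at 1.4 m → arm 1.224 m, τ = 260 × 1.224 = 318.2 N·m clockwise.
Sack of grain: 29.4 × 9.81 = 288.4 N down at 0.804 m → arm 0.628 m, τ = 288.4 × 0.628 = 181.1 N·m clockwise.
Lamp: 5.61 × 9.81 = 55.03 N down at 0.967 m → arm 0.791 m, τ = 55.03 × 0.791 = 43.53 N·m clockwise.
Net load moment about support A = 542.8 N·m clockwise.
Reaction R at support B is upward at 2.24 m, arm 2.064 m → moment R × 2.064 counterclockwise.
Setting net torque to zero: R × 2.064 = 542.8 → R = 263 N.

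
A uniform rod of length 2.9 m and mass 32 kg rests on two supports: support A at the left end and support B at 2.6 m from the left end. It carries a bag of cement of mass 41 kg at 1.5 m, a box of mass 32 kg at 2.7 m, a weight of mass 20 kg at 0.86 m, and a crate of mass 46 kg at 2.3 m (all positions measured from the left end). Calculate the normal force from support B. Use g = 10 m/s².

About support A:
Beam weight: 32 × 10 = 320 N down at 1.45 m → arm 1.45 m, τ = 320 × 1.45 = 464 N·m clockwise.
Bag of cement: 41 × 10 = 410 N down at 1.5 m → arm 1.5 m, τ = 410 × 1.5 = 615 N·m clockwise.
Box: 32 × 10 = 320 N down at 2.7 m → arm 2.7 m, τ = 320 × 2.7 = 864 N·m clockwise.
Weight: 20 × 10 = 200 N down at 0.86 m → arm 0.86 m, τ = 200 × 0.86 = 172 N·m clockwise.
Crate: 46 × 10 = 460 N down at 2.3 m → arm 2.3 m, τ = 460 × 2.3 = 1058 N·m clockwise.
Net load moment about support A = 3173 N·m clockwise.
Reaction R at support B is upward at 2.6 m, arm 2.6 m → moment R × 2.6 counterclockwise.
For rotational equilibrium, R × 2.6 = 3173, so R = 1220 N.

R_B ≈ 1220 N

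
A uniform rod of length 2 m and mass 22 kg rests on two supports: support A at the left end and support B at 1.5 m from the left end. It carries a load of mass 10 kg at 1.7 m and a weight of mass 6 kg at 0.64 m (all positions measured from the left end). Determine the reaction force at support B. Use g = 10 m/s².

R_B ≈ 286 N

About support A:
Beam weight: 22 × 10 = 220 N down at 1 m → arm 1 m, τ = 220 × 1 = 220 N·m clockwise.
Load: 10 × 10 = 100 N down at 1.7 m → arm 1.7 m, τ = 100 × 1.7 = 170 N·m clockwise.
Weight: 6 × 10 = 60 N down at 0.64 m → arm 0.64 m, τ = 60 × 0.64 = 38.4 N·m clockwise.
Net load moment about support A = 428.4 N·m clockwise.
Reaction R at support B is upward at 1.5 m, arm 1.5 m → moment R × 1.5 counterclockwise.
Setting net torque to zero: R × 1.5 = 428.4 → R = 286 N.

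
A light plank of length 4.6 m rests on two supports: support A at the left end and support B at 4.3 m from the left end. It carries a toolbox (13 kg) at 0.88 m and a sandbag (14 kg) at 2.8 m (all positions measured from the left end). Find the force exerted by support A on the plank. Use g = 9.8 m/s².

R_A ≈ 149 N

About support B:
Toolbox: 13 × 9.8 = 127.4 N down at 0.88 m → arm 3.42 m, τ = 127.4 × 3.42 = 435.7 N·m counterclockwise.
Sandbag: 14 × 9.8 = 137.2 N down at 2.8 m → arm 1.5 m, τ = 137.2 × 1.5 = 205.8 N·m counterclockwise.
Net load moment about support B = 641.5 N·m counterclockwise.
Reaction R at support A is upward at 0 m, arm 4.3 m → moment R × 4.3 clockwise.
Balancing moments: R × 4.3 = 641.5, giving R = 149 N.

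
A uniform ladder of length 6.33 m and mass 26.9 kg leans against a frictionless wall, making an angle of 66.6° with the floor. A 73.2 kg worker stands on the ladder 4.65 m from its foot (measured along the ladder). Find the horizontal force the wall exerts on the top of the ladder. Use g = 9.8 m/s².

N_wall ≈ 285 N

Sum moments about the foot of the ladder (the floor normal and friction both act there and drop out).
Ladder weight 26.9×9.8 = 263.6 N acts at 3.165 m along the ladder; its horizontal arm is 3.165·cos66.6° = 1.257 m → τ = 331.3 N·m clockwise.
Worker: 73.2×9.8 = 717.4 N at 4.65 m → arm 1.847 m → τ = 1325 N·m clockwise.
Wall normal N acts horizontally at the top; its moment arm is the height L sinθ = 6.33·sin66.6° = 5.809 m, counterclockwise.
Balancing moments: N × 5.809 = 1656, giving N = 285 N.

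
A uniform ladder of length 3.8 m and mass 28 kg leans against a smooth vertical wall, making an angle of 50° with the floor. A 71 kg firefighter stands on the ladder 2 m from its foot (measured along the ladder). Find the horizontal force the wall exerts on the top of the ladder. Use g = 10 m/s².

Sum moments about the foot of the ladder (the floor normal and friction both act there and drop out).
Ladder weight 28×10 = 280 N acts at 1.9 m along the ladder; its horizontal arm is 1.9·cos50° = 1.221 m → τ = 341.9 N·m clockwise.
Firefighter: 71×10 = 710 N at 2 m → arm 1.286 m → τ = 913.1 N·m clockwise.
Wall normal N acts horizontally at the top; its moment arm is the height L sinθ = 3.8·sin50° = 2.911 m, counterclockwise.
For rotational equilibrium, N × 2.911 = 1255, so N = 431 N.

N_wall ≈ 431 N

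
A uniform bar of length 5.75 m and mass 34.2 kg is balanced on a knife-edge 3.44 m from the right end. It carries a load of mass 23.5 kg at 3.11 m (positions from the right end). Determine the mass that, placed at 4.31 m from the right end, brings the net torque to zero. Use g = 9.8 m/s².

About the knife-edge (at 3.44 m from the right end):
Beam weight: 34.2 × 9.8 = 335.2 N down at 2.875 m → arm 0.565 m, τ = 335.2 × 0.565 = 189.4 N·m clockwise.
Load: 23.5 × 9.8 = 230.3 N down at 3.11 m → arm 0.33 m, τ = 230.3 × 0.33 = 76 N·m clockwise.
Net moment of known loads = 265.4 N·m clockwise.
An unknown mass m at 4.31 m has arm 0.87 m; its moment is m·g·0.87 counterclockwise.
Balancing moments: m × 9.8 × 0.87 = 265.4, giving m = 265.4 / (9.8 × 0.87) = 31.1 kg.

m ≈ 31.1 kg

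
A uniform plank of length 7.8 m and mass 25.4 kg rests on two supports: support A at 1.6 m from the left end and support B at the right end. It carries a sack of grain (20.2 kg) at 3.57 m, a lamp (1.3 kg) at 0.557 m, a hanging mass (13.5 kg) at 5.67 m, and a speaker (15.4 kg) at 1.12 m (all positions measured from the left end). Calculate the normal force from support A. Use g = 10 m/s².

Sum moments about support B (its reaction then has zero moment arm).
Beam weight: 25.4 × 10 = 254 N down at 3.9 m → arm 3.9 m, τ = 254 × 3.9 = 990.6 N·m counterclockwise.
Sack of grain: 20.2 × 10 = 202 N down at 3.57 m → arm 4.23 m, τ = 202 × 4.23 = 854.5 N·m counterclockwise.
Lamp: 1.3 × 10 = 13 N down at 0.557 m → arm 7.243 m, τ = 13 × 7.243 = 94.16 N·m counterclockwise.
Hanging mass: 13.5 × 10 = 135 N down at 5.67 m → arm 2.13 m, τ = 135 × 2.13 = 287.6 N·m counterclockwise.
Speaker: 15.4 × 10 = 154 N down at 1.12 m → arm 6.68 m, τ = 154 × 6.68 = 1029 N·m counterclockwise.
Net load moment about support B = 3256 N·m counterclockwise.
Reaction R at support A is upward at 1.6 m, arm 6.2 m → moment R × 6.2 clockwise.
Setting net torque to zero: R × 6.2 = 3256 → R = 525 N.

R_A ≈ 525 N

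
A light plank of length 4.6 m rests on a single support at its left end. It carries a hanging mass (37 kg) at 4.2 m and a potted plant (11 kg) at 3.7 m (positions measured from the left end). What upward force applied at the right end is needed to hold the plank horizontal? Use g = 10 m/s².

F ≈ 426 N

Choose the left end as the axis so the unknown pivot reaction has zero arm there.
Hanging mass: 37 × 10 = 370 N down at 4.2 m → arm 4.2 m, τ = 370 × 4.2 = 1554 N·m clockwise.
Potted plant: 11 × 10 = 110 N down at 3.7 m → arm 3.7 m, τ = 110 × 3.7 = 407 N·m clockwise.
Net moment of the loads = 1961 N·m clockwise.
The upward force F acts at the right end, arm 4.6 m, giving F × 4.6 counterclockwise.
For rotational equilibrium, F × 4.6 = 1961, so F = 1961 / 4.6 = 426 N.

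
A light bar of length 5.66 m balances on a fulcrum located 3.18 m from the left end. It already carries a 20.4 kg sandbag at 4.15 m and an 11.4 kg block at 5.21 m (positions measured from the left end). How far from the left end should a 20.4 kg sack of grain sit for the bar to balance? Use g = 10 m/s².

Sum moments about the fulcrum (at 3.18 m from the left end) (the support reaction has zero arm there).
Sandbag: 20.4 × 10 = 204 N down at 4.15 m → arm 0.97 m, τ = 204 × 0.97 = 197.9 N·m clockwise.
Block: 11.4 × 10 = 114 N down at 5.21 m → arm 2.03 m, τ = 114 × 2.03 = 231.4 N·m clockwise.
Net moment of existing loads = 429.3 N·m clockwise.
The sack of grain weighs 20.4 × 10 = 204 N and must supply an equal counterclockwise moment, so its lever arm about the fulcrum is 429.3 / 204 = 2.1 m.
That puts it at 3.18 − 2.1 = 1.08 m from the left end.

x ≈ 1.08 m from the left end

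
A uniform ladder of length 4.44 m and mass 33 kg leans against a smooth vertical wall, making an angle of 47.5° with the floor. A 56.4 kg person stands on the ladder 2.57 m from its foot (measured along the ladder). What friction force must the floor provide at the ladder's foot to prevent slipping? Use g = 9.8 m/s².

Sum moments about the foot of the ladder (the floor normal and friction both act there and drop out).
Ladder weight 33×9.8 = 323.4 N acts at 2.22 m along the ladder; its horizontal arm is 2.22·cos47.5° = 1.5 m → τ = 485.1 N·m clockwise.
Person: 56.4×9.8 = 552.7 N at 2.57 m → arm 1.736 m → τ = 959.5 N·m clockwise.
Wall normal N acts horizontally at the top; its moment arm is the height L sinθ = 4.44·sin47.5° = 3.274 m, counterclockwise.
For rotational equilibrium, N × 3.274 = 1445, so N = 441 N.
ΣFx = 0: friction at the foot balances the wall's push, so f = N_wall = 441 N.

f ≈ 441 N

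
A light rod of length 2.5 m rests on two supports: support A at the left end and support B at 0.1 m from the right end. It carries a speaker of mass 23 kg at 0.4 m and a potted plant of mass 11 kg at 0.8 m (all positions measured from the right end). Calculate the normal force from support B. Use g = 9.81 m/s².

R_B ≈ 274 N

About support A:
Speaker: 23 × 9.81 = 225.6 N down at 0.4 m → arm 2.1 m, τ = 225.6 × 2.1 = 473.8 N·m clockwise.
Potted plant: 11 × 9.81 = 107.9 N down at 0.8 m → arm 1.7 m, τ = 107.9 × 1.7 = 183.4 N·m clockwise.
Net load moment about support A = 657.2 N·m clockwise.
Reaction R at support B is upward at 0.1 m, arm 2.4 m → moment R × 2.4 counterclockwise.
Στ = 0 ⇒ R × 2.4 = 657.2 ⇒ R = 274 N.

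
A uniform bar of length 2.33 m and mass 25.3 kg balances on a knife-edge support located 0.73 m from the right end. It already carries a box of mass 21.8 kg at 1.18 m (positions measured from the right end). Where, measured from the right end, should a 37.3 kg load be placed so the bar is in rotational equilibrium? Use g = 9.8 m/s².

x ≈ 0.172 m from the right end

Taking torques about the knife-edge support (at 0.73 m from the right end):
Beam weight: 25.3 × 9.8 = 247.9 N down at 1.165 m → arm 0.435 m, τ = 247.9 × 0.435 = 107.8 N·m counterclockwise.
Box: 21.8 × 9.8 = 213.6 N down at 1.18 m → arm 0.45 m, τ = 213.6 × 0.45 = 96.12 N·m counterclockwise.
Net moment of existing loads = 203.9 N·m counterclockwise.
The load weighs 37.3 × 9.8 = 365.5 N and must supply an equal clockwise moment, so its lever arm about the knife-edge support is 203.9 / 365.5 = 0.558 m.
That puts it at 0.73 − 0.558 = 0.172 m from the right end.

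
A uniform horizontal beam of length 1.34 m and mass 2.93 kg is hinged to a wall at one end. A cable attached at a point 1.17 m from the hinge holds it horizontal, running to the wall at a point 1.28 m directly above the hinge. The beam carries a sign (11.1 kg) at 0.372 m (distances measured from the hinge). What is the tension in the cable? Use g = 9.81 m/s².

T ≈ 69.2 N

Choose the hinge as the axis so the unknown hinge reaction has zero arm there.
Beam weight: 2.93 × 9.81 = 28.74 N down at 0.67 m → arm 0.67 m, τ = 28.74 × 0.67 = 19.26 N·m clockwise.
Sign: 11.1 × 9.81 = 108.9 N down at 0.372 m → arm 0.372 m, τ = 108.9 × 0.372 = 40.51 N·m clockwise.
Total clockwise load moment = 59.77 N·m.
The cable tension T acts at 1.17 m; only its component perpendicular to the beam, T sinθ, produces torque. sinθ = h/√(h²+d²) = 1.28/√(1.28²+1.17²) = 0.7381.
Στ = 0 ⇒ T × 1.17 × 0.7381 = 59.77 ⇒ T = 59.77 / 0.8636 = 69.2 N.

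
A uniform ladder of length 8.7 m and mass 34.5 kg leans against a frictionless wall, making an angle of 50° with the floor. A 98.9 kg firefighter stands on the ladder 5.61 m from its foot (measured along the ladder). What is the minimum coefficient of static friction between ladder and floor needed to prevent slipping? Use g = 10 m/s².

μ_min ≈ 0.51

Taking torques about the foot of the ladder:
Ladder weight 34.5×10 = 345 N acts at 4.35 m along the ladder; its horizontal arm is 4.35·cos50° = 2.796 m → τ = 964.6 N·m clockwise.
Firefighter: 98.9×10 = 989 N at 5.61 m → arm 3.606 m → τ = 3566 N·m clockwise.
Wall normal N acts horizontally at the top; its moment arm is the height L sinθ = 8.7·sin50° = 6.665 m, counterclockwise.
For rotational equilibrium, N × 6.665 = 4531, so N = 679.8 N.
ΣFx = 0 ⇒ f = N_wall = 679.8 N. ΣFy = 0 ⇒ N_floor = 1334 N.
μ_min = f / N_floor = 679.8 / 1334 = 0.51.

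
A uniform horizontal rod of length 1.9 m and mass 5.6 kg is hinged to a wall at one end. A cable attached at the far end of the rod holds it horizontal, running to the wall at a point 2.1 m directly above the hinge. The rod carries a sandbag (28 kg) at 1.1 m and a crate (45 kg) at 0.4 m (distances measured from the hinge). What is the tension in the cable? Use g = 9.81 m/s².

Taking torques about the hinge:
Beam weight: 5.6 × 9.81 = 54.94 N down at 0.95 m → arm 0.95 m, τ = 54.94 × 0.95 = 52.19 N·m clockwise.
Sandbag: 28 × 9.81 = 274.7 N down at 1.1 m → arm 1.1 m, τ = 274.7 × 1.1 = 302.2 N·m clockwise.
Crate: 45 × 9.81 = 441.5 N down at 0.4 m → arm 0.4 m, τ = 441.5 × 0.4 = 176.6 N·m clockwise.
Total clockwise load moment = 531 N·m.
The cable tension T acts at 1.9 m; only its component perpendicular to the rod, T sinθ, produces torque. sinθ = h/√(h²+d²) = 2.1/√(2.1²+1.9²) = 0.7415.
Setting net torque to zero: T × 1.9 × 0.7415 = 531 → T = 531 / 1.409 = 377 N.

T ≈ 377 N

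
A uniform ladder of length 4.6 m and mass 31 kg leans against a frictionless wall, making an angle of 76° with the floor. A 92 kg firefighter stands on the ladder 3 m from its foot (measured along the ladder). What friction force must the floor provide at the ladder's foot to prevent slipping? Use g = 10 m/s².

Take moments about the foot of the ladder.
Ladder weight 31×10 = 310 N acts at 2.3 m along the ladder; its horizontal arm is 2.3·cos76° = 0.5564 m → τ = 172.5 N·m clockwise.
Firefighter: 92×10 = 920 N at 3 m → arm 0.7258 m → τ = 667.7 N·m clockwise.
Wall normal N acts horizontally at the top; its moment arm is the height L sinθ = 4.6·sin76° = 4.463 m, counterclockwise.
Στ = 0 ⇒ N × 4.463 = 840.2 ⇒ N = 188 N.
ΣFx = 0: friction at the foot balances the wall's push, so f = N_wall = 188 N.

f ≈ 188 N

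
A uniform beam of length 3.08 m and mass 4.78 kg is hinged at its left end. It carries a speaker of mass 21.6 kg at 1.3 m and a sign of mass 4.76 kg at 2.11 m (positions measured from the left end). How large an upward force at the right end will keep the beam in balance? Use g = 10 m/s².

About the left end:
Beam weight: 4.78 × 10 = 47.8 N down at 1.54 m → arm 1.54 m, τ = 47.8 × 1.54 = 73.61 N·m clockwise.
Speaker: 21.6 × 10 = 216 N down at 1.3 m → arm 1.3 m, τ = 216 × 1.3 = 280.8 N·m clockwise.
Sign: 4.76 × 10 = 47.6 N down at 2.11 m → arm 2.11 m, τ = 47.6 × 2.11 = 100.4 N·m clockwise.
Net moment of the loads = 454.8 N·m clockwise.
The upward force F acts at the right end, arm 3.08 m, giving F × 3.08 counterclockwise.
Setting net torque to zero: F × 3.08 = 454.8 → F = 454.8 / 3.08 = 148 N.

F ≈ 148 N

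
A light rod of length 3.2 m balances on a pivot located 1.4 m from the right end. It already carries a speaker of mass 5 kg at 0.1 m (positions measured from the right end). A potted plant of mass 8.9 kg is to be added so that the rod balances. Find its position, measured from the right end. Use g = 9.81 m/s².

x ≈ 2.13 m from the right end

Choose the pivot (at 1.4 m from the right end) as the axis so the support reaction has zero arm there.
Speaker: 5 × 9.81 = 49.05 N down at 0.1 m → arm 1.3 m, τ = 49.05 × 1.3 = 63.77 N·m clockwise.
Net moment of existing loads = 63.77 N·m clockwise.
The potted plant weighs 8.9 × 9.81 = 87.31 N and must supply an equal counterclockwise moment, so its lever arm about the pivot is 63.77 / 87.31 = 0.73 m.
That puts it at 1.4 + 0.73 = 2.13 m from the right end.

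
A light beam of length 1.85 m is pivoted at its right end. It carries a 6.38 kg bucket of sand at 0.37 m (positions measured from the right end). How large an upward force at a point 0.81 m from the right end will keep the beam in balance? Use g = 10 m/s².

F ≈ 29.1 N

Choose the right end as the axis so the unknown pivot reaction has zero arm there.
Bucket of sand: 6.38 × 10 = 63.8 N down at 0.37 m → arm 0.37 m, τ = 63.8 × 0.37 = 23.61 N·m counterclockwise.
Net moment of the loads = 23.61 N·m counterclockwise.
The upward force F acts at a point 0.81 m from the right end, arm 0.81 m, giving F × 0.81 clockwise.
Balancing moments: F × 0.81 = 23.61, giving F = 23.61 / 0.81 = 29.1 N.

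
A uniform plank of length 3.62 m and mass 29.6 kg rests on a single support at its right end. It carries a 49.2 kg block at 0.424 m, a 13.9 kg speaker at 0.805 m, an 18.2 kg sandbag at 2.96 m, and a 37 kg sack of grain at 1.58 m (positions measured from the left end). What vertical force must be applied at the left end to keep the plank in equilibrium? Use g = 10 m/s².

F ≈ 932 N

Take moments about the right end.
Beam weight: 29.6 × 10 = 296 N down at 1.81 m → arm 1.81 m, τ = 296 × 1.81 = 535.8 N·m counterclockwise.
Block: 49.2 × 10 = 492 N down at 0.424 m → arm 3.196 m, τ = 492 × 3.196 = 1572 N·m counterclockwise.
Speaker: 13.9 × 10 = 139 N down at 0.805 m → arm 2.815 m, τ = 139 × 2.815 = 391.3 N·m counterclockwise.
Sandbag: 18.2 × 10 = 182 N down at 2.96 m → arm 0.66 m, τ = 182 × 0.66 = 120.1 N·m counterclockwise.
Sack of grain: 37 × 10 = 370 N down at 1.58 m → arm 2.04 m, τ = 370 × 2.04 = 754.8 N·m counterclockwise.
Net moment of the loads = 3374 N·m counterclockwise.
The upward force F acts at the left end, arm 3.62 m, giving F × 3.62 clockwise.
For rotational equilibrium, F × 3.62 = 3374, so F = 3374 / 3.62 = 932 N.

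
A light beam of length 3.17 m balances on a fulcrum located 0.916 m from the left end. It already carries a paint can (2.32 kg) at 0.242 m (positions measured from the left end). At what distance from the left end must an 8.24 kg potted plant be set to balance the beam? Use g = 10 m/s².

Take moments about the fulcrum (at 0.916 m from the left end).
Paint can: 2.32 × 10 = 23.2 N down at 0.242 m → arm 0.674 m, τ = 23.2 × 0.674 = 15.64 N·m counterclockwise.
Net moment of existing loads = 15.64 N·m counterclockwise.
The potted plant weighs 8.24 × 10 = 82.4 N and must supply an equal clockwise moment, so its lever arm about the fulcrum is 15.64 / 82.4 = 0.19 m.
That puts it at 0.916 + 0.19 = 1.11 m from the left end.

x ≈ 1.11 m from the left end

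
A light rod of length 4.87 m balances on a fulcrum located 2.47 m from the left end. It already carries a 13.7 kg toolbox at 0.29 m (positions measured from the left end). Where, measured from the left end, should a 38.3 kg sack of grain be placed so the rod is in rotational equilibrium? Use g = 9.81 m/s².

x ≈ 3.25 m from the left end

About the fulcrum (at 2.47 m from the left end):
Toolbox: 13.7 × 9.81 = 134.4 N down at 0.29 m → arm 2.18 m, τ = 134.4 × 2.18 = 293 N·m counterclockwise.
Net moment of existing loads = 293 N·m counterclockwise.
The sack of grain weighs 38.3 × 9.81 = 375.7 N and must supply an equal clockwise moment, so its lever arm about the fulcrum is 293 / 375.7 = 0.78 m.
That puts it at 2.47 + 0.78 = 3.25 m from the left end.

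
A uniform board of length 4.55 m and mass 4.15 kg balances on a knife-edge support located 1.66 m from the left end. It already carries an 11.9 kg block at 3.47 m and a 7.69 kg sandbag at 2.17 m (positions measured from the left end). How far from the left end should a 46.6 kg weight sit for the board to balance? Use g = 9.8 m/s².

x ≈ 1.06 m from the left end

Taking torques about the knife-edge support (at 1.66 m from the left end):
Beam weight: 4.15 × 9.8 = 40.67 N down at 2.275 m → arm 0.615 m, τ = 40.67 × 0.615 = 25.01 N·m clockwise.
Block: 11.9 × 9.8 = 116.6 N down at 3.47 m → arm 1.81 m, τ = 116.6 × 1.81 = 211 N·m clockwise.
Sandbag: 7.69 × 9.8 = 75.36 N down at 2.17 m → arm 0.51 m, τ = 75.36 × 0.51 = 38.43 N·m clockwise.
Net moment of existing loads = 274.4 N·m clockwise.
The weight weighs 46.6 × 9.8 = 456.7 N and must supply an equal counterclockwise moment, so its lever arm about the knife-edge support is 274.4 / 456.7 = 0.601 m.
That puts it at 1.66 − 0.601 = 1.06 m from the left end.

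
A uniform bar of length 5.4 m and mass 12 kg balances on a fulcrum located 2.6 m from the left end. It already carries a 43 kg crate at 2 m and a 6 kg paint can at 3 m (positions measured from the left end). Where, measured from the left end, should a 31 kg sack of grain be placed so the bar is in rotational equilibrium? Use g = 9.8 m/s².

Taking torques about the fulcrum (at 2.6 m from the left end):
Beam weight: 12 × 9.8 = 117.6 N down at 2.7 m → arm 0.1 m, τ = 117.6 × 0.1 = 11.76 N·m clockwise.
Crate: 43 × 9.8 = 421.4 N down at 2 m → arm 0.6 m, τ = 421.4 × 0.6 = 252.8 N·m counterclockwise.
Paint can: 6 × 9.8 = 58.8 N down at 3 m → arm 0.4 m, τ = 58.8 × 0.4 = 23.52 N·m clockwise.
Net moment of existing loads = 217.5 N·m counterclockwise.
The sack of grain weighs 31 × 9.8 = 303.8 N and must supply an equal clockwise moment, so its lever arm about the fulcrum is 217.5 / 303.8 = 0.716 m.
That puts it at 2.6 + 0.716 = 3.32 m from the left end.

x ≈ 3.32 m from the left end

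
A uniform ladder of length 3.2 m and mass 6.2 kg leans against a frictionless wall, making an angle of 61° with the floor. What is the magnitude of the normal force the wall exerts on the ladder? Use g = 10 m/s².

Take moments about the foot of the ladder.
Ladder weight 6.2×10 = 62 N acts at 1.6 m along the ladder; its horizontal arm is 1.6·cos61° = 0.7757 m → τ = 48.09 N·m clockwise.
Wall normal N acts horizontally at the top; its moment arm is the height L sinθ = 3.2·sin61° = 2.799 m, counterclockwise.
Setting net torque to zero: N × 2.799 = 48.09 → N = 17.2 N.

N_wall ≈ 17.2 N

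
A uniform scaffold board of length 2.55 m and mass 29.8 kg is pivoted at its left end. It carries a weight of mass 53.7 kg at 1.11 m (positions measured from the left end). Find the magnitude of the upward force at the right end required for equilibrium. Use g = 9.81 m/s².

Choose the left end as the axis so the unknown pivot reaction has zero arm there.
Beam weight: 29.8 × 9.81 = 292.3 N down at 1.275 m → arm 1.275 m, τ = 292.3 × 1.275 = 372.7 N·m clockwise.
Weight: 53.7 × 9.81 = 526.8 N down at 1.11 m → arm 1.11 m, τ = 526.8 × 1.11 = 584.7 N·m clockwise.
Net moment of the loads = 957.4 N·m clockwise.
The upward force F acts at the right end, arm 2.55 m, giving F × 2.55 counterclockwise.
Setting net torque to zero: F × 2.55 = 957.4 → F = 957.4 / 2.55 = 375 N.

F ≈ 375 N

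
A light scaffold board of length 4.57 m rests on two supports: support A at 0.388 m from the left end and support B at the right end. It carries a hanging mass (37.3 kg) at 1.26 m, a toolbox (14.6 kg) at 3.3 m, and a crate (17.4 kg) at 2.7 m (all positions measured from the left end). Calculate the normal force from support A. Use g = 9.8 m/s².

R_A ≈ 409 N

Take moments about support B.
Hanging mass: 37.3 × 9.8 = 365.5 N down at 1.26 m → arm 3.31 m, τ = 365.5 × 3.31 = 1210 N·m counterclockwise.
Toolbox: 14.6 × 9.8 = 143.1 N down at 3.3 m → arm 1.27 m, τ = 143.1 × 1.27 = 181.7 N·m counterclockwise.
Crate: 17.4 × 9.8 = 170.5 N down at 2.7 m → arm 1.87 m, τ = 170.5 × 1.87 = 318.8 N·m counterclockwise.
Net load moment about support B = 1710 N·m counterclockwise.
Reaction R at support A is upward at 0.388 m, arm 4.182 m → moment R × 4.182 clockwise.
Balancing moments: R × 4.182 = 1710, giving R = 409 N.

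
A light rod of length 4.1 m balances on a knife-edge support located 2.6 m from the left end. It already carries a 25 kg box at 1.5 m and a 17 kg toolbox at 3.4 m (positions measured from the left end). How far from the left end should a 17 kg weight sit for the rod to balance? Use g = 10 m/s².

Take moments about the knife-edge support (at 2.6 m from the left end).
Box: 25 × 10 = 250 N down at 1.5 m → arm 1.1 m, τ = 250 × 1.1 = 275 N·m counterclockwise.
Toolbox: 17 × 10 = 170 N down at 3.4 m → arm 0.8 m, τ = 170 × 0.8 = 136 N·m clockwise.
Net moment of existing loads = 139 N·m counterclockwise.
The weight weighs 17 × 10 = 170 N and must supply an equal clockwise moment, so its lever arm about the knife-edge support is 139 / 170 = 0.818 m.
That puts it at 2.6 + 0.818 = 3.42 m from the left end.

x ≈ 3.42 m from the left end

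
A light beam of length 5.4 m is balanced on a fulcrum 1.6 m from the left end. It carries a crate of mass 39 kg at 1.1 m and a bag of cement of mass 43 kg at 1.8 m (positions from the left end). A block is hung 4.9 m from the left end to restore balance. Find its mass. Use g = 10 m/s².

m ≈ 3.3 kg

About the fulcrum (at 1.6 m from the left end):
Crate: 39 × 10 = 390 N down at 1.1 m → arm 0.5 m, τ = 390 × 0.5 = 195 N·m counterclockwise.
Bag of cement: 43 × 10 = 430 N down at 1.8 m → arm 0.2 m, τ = 430 × 0.2 = 86 N·m clockwise.
Net moment of known loads = 109 N·m counterclockwise.
An unknown mass m at 4.9 m has arm 3.3 m; its moment is m·g·3.3 clockwise.
For rotational equilibrium, m × 10 × 3.3 = 109, so m = 109 / (10 × 3.3) = 3.3 kg.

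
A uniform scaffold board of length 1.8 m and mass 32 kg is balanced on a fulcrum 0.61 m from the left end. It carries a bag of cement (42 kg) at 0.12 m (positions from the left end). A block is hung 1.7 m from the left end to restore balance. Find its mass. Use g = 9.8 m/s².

m ≈ 10.4 kg

Taking torques about the fulcrum (at 0.61 m from the left end):
Beam weight: 32 × 9.8 = 313.6 N down at 0.9 m → arm 0.29 m, τ = 313.6 × 0.29 = 90.94 N·m clockwise.
Bag of cement: 42 × 9.8 = 411.6 N down at 0.12 m → arm 0.49 m, τ = 411.6 × 0.49 = 201.7 N·m counterclockwise.
Net moment of known loads = 110.8 N·m counterclockwise.
An unknown mass m at 1.7 m has arm 1.09 m; its moment is m·g·1.09 clockwise.
Στ = 0 ⇒ m × 9.8 × 1.09 = 110.8 ⇒ m = 110.8 / (9.8 × 1.09) = 10.4 kg.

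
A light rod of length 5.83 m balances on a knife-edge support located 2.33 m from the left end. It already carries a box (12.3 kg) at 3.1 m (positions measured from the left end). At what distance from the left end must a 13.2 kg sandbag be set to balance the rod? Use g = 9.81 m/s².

x ≈ 1.61 m from the left end

Sum moments about the knife-edge support (at 2.33 m from the left end) (the support reaction has zero arm there).
Box: 12.3 × 9.81 = 120.7 N down at 3.1 m → arm 0.77 m, τ = 120.7 × 0.77 = 92.94 N·m clockwise.
Net moment of existing loads = 92.94 N·m clockwise.
The sandbag weighs 13.2 × 9.81 = 129.5 N and must supply an equal counterclockwise moment, so its lever arm about the knife-edge support is 92.94 / 129.5 = 0.718 m.
That puts it at 2.33 − 0.718 = 1.61 m from the left end.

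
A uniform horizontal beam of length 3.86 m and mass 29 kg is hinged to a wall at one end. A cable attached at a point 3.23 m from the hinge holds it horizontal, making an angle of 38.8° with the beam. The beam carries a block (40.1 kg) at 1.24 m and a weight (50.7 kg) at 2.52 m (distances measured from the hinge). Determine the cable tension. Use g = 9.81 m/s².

About the hinge:
Beam weight: 29 × 9.81 = 284.5 N down at 1.93 m → arm 1.93 m, τ = 284.5 × 1.93 = 549.1 N·m clockwise.
Block: 40.1 × 9.81 = 393.4 N down at 1.24 m → arm 1.24 m, τ = 393.4 × 1.24 = 487.8 N·m clockwise.
Weight: 50.7 × 9.81 = 497.4 N down at 2.52 m → arm 2.52 m, τ = 497.4 × 2.52 = 1253 N·m clockwise.
Total clockwise load moment = 2290 N·m.
The cable tension T acts at 3.23 m; only its component perpendicular to the beam, T sinθ, produces torque. sin 38.8° = 0.6266.
Στ = 0 ⇒ T × 3.23 × 0.6266 = 2290 ⇒ T = 2290 / 2.024 = 1130 N.

T ≈ 1130 N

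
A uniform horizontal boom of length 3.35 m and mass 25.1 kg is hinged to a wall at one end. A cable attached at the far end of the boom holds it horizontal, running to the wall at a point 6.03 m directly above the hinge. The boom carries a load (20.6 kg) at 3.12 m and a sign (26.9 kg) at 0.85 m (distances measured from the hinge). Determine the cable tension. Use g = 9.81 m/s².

Taking torques about the hinge:
Beam weight: 25.1 × 9.81 = 246.2 N down at 1.675 m → arm 1.675 m, τ = 246.2 × 1.675 = 412.4 N·m clockwise.
Load: 20.6 × 9.81 = 202.1 N down at 3.12 m → arm 3.12 m, τ = 202.1 × 3.12 = 630.6 N·m clockwise.
Sign: 26.9 × 9.81 = 263.9 N down at 0.85 m → arm 0.85 m, τ = 263.9 × 0.85 = 224.3 N·m clockwise.
Total clockwise load moment = 1267 N·m.
The cable tension T acts at 3.35 m; only its component perpendicular to the boom, T sinθ, produces torque. sinθ = h/√(h²+d²) = 6.03/√(6.03²+3.35²) = 0.8742.
Στ = 0 ⇒ T × 3.35 × 0.8742 = 1267 ⇒ T = 1267 / 2.929 = 433 N.

T ≈ 433 N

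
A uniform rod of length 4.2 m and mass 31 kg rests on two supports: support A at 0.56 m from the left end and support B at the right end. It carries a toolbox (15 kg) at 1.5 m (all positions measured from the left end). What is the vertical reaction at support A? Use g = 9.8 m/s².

Take moments about support B.
Beam weight: 31 × 9.8 = 303.8 N down at 2.1 m → arm 2.1 m, τ = 303.8 × 2.1 = 638 N·m counterclockwise.
Toolbox: 15 × 9.8 = 147 N down at 1.5 m → arm 2.7 m, τ = 147 × 2.7 = 396.9 N·m counterclockwise.
Net load moment about support B = 1035 N·m counterclockwise.
Reaction R at support A is upward at 0.56 m, arm 3.64 m → moment R × 3.64 clockwise.
Setting net torque to zero: R × 3.64 = 1035 → R = 284 N.

R_A ≈ 284 N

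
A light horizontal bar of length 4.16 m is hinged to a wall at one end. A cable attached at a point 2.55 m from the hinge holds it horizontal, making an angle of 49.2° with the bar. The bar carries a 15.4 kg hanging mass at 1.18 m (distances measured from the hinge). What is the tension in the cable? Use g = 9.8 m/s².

T ≈ 92.3 N

Taking torques about the hinge:
Hanging mass: 15.4 × 9.8 = 150.9 N down at 1.18 m → arm 1.18 m, τ = 150.9 × 1.18 = 178.1 N·m clockwise.
Total clockwise load moment = 178.1 N·m.
The cable tension T acts at 2.55 m; only its component perpendicular to the bar, T sinθ, produces torque. sin 49.2° = 0.757.
Στ = 0 ⇒ T × 2.55 × 0.757 = 178.1 ⇒ T = 178.1 / 1.93 = 92.3 N.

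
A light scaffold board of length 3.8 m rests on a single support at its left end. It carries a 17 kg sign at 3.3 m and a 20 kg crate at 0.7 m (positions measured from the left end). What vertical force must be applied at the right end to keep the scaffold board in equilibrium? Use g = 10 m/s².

Choose the left end as the axis so the unknown pivot reaction has zero arm there.
Sign: 17 × 10 = 170 N down at 3.3 m → arm 3.3 m, τ = 170 × 3.3 = 561 N·m clockwise.
Crate: 20 × 10 = 200 N down at 0.7 m → arm 0.7 m, τ = 200 × 0.7 = 140 N·m clockwise.
Net moment of the loads = 701 N·m clockwise.
The upward force F acts at the right end, arm 3.8 m, giving F × 3.8 counterclockwise.
Balancing moments: F × 3.8 = 701, giving F = 701 / 3.8 = 184 N.

F ≈ 184 N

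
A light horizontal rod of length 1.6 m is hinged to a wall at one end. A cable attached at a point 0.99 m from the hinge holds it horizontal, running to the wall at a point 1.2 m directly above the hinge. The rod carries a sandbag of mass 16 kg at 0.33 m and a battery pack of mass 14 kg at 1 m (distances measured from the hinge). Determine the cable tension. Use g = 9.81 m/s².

Take moments about the hinge.
Sandbag: 16 × 9.81 = 157 N down at 0.33 m → arm 0.33 m, τ = 157 × 0.33 = 51.81 N·m clockwise.
Battery pack: 14 × 9.81 = 137.3 N down at 1 m → arm 1 m, τ = 137.3 × 1 = 137.3 N·m clockwise.
Total clockwise load moment = 189.1 N·m.
The cable tension T acts at 0.99 m; only its component perpendicular to the rod, T sinθ, produces torque. sinθ = h/√(h²+d²) = 1.2/√(1.2²+0.99²) = 0.7714.
Setting net torque to zero: T × 0.99 × 0.7714 = 189.1 → T = 189.1 / 0.7637 = 248 N.

T ≈ 248 N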